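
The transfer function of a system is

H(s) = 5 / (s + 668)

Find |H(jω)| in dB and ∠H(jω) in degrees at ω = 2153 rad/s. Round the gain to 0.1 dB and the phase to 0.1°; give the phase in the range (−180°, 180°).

At s = jω = j2153:
pole (s+668): 668 + j2153 → |·| = √(668²+2153²) = √5081633 ≈ 2254.2, ∠ = arctan(2153/668) ≈ 72.76°
|H| = 5 / 2254.2 ≈ 0.0022181
Gain = 20 log₁₀(0.0022181) ≈ -53.08 dB
∠H = 0.00° − 72.76° = -72.76°

-53.1 dB, -72.8°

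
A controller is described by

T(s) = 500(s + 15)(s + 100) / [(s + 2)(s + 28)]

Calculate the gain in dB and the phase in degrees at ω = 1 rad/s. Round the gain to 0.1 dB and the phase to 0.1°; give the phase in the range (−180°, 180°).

81.6 dB, -24.2°

At s = jω = j1:
zero (s+15): 15 + j1 → |·| = √(15²+1²) = √226 ≈ 15.033, ∠ = arctan(1/15) ≈ 3.81°
zero (s+100): 100 + j1 → |·| = √(100²+1²) = √10001 ≈ 100, ∠ = arctan(1/100) ≈ 0.57°
pole (s+2): 2 + j1 → |·| = √(2²+1²) = √5 ≈ 2.2361, ∠ = arctan(1/2) ≈ 26.57°
pole (s+28): 28 + j1 → |·| = √(28²+1²) = √785 ≈ 28.018, ∠ = arctan(1/28) ≈ 2.05°
|T| = 500 · 1503.3 / 62.651 ≈ 11997
Gain = 20 log₁₀(11997) ≈ 81.58 dB
∠T = 4.38° − 28.62° = -24.24°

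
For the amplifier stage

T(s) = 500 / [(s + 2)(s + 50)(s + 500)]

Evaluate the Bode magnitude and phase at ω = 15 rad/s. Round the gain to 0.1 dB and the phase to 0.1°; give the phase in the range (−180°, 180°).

At s = jω = j15:
pole (s+2): 2 + j15 → |·| = √(2²+15²) = √229 ≈ 15.133, ∠ = arctan(15/2) ≈ 82.41°
pole (s+50): 50 + j15 → |·| = √(50²+15²) = √2725 ≈ 52.202, ∠ = arctan(15/50) ≈ 16.70°
pole (s+500): 500 + j15 → |·| = √(500²+15²) = √250225 ≈ 500.22, ∠ = arctan(15/500) ≈ 1.72°
|T| = 500 / 3.9516e+05 ≈ 0.0012653
Gain = 20 log₁₀(0.0012653) ≈ -57.96 dB
∠T = 0.00° − 100.83° = -100.83°

-58.0 dB, -100.8°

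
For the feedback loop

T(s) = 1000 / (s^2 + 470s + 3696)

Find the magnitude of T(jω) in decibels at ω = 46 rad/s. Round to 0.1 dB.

-26.7 dB

Substitute s = j46:
Numerator: 1000 = 1000 + j0
Denominator: (j46)^2 + 470(j46) + 3696 = 1580 + j21620
|N| = √(1000² + 0²) ≈ 1000, ∠N ≈ 0.00°
|D| = √(1580² + 21620²) ≈ 21678, ∠D ≈ 85.82°
|T| = 1000 / 21678 ≈ 0.04613
Gain = 20 log₁₀(0.04613) ≈ -26.72 dB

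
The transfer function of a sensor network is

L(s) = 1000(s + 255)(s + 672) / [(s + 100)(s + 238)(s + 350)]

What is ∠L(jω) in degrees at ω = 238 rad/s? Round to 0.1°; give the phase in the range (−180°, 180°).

At s = jω = j238:
zero (s+255): 255 + j238 → |·| = √(255²+238²) = √121669 ≈ 348.81, ∠ = arctan(238/255) ≈ 43.03°
zero (s+672): 672 + j238 → |·| = √(672²+238²) = √508228 ≈ 712.9, ∠ = arctan(238/672) ≈ 19.50°
pole (s+100): 100 + j238 → |·| = √(100²+238²) = √66644 ≈ 258.15, ∠ = arctan(238/100) ≈ 67.21°
pole (s+238): 238 + j238 → |·| = √(238²+238²) = √113288 ≈ 336.58, ∠ = arctan(238/238) ≈ 45.00°
pole (s+350): 350 + j238 → |·| = √(350²+238²) = √179144 ≈ 423.25, ∠ = arctan(238/350) ≈ 34.22°
∠L = 62.53° − 146.43° = -83.90°

-83.9°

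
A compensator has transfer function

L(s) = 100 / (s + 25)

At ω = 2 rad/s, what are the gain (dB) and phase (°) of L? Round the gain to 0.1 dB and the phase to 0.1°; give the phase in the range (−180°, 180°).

At s = jω = j2:
pole (s+25): 25 + j2 → |·| = √(25²+2²) = √629 ≈ 25.08, ∠ = arctan(2/25) ≈ 4.57°
|L| = 100 / 25.08 ≈ 3.9872
Gain = 20 log₁₀(3.9872) ≈ 12.01 dB
∠L = 0.00° − 4.57° = -4.57°

12.0 dB, -4.6°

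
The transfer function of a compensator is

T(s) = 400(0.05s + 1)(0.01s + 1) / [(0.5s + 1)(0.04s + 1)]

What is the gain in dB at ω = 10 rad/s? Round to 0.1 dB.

At ω = 10 rad/s:
zero (1 + j10·0.05) = 1 + j0.5 → |·| ≈ 1.118, ∠ ≈ 26.57°
zero (1 + j10·0.01) = 1 + j0.1 → |·| ≈ 1.005, ∠ ≈ 5.71°
pole (1 + j10·0.5) = 1 + j5 → |·| ≈ 5.099, ∠ ≈ 78.69°
pole (1 + j10·0.04) = 1 + j0.4 → |·| ≈ 1.077, ∠ ≈ 21.80°
|T| = 400 · 1.118 · 1.005 / (5.099 · 1.077) ≈ 81.84
Gain = 20 log₁₀(81.84) ≈ 38.26 dB

38.3 dB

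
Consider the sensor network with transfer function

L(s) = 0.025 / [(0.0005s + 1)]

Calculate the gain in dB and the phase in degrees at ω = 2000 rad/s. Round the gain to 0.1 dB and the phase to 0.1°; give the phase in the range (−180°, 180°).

-35.1 dB, -45.0°

At ω = 2000 rad/s:
pole (1 + j2000·0.0005) = 1 + j1 → |·| ≈ 1.4142, ∠ ≈ 45.00°
|L| = 0.025 · 1 / (1.4142) ≈ 0.017678
Gain = 20 log₁₀(0.017678) ≈ -35.05 dB
∠L = (0°) − (45.00°) = -45.00°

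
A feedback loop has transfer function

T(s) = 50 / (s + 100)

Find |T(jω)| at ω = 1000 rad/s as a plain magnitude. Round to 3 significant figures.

0.0498

Substitute s = j1000:
Numerator: 50 = 50 + j0
Denominator: (j1000) + 100 = 100 + j1000
|N| = √(50² + 0²) ≈ 50, ∠N ≈ 0.00°
|D| = √(100² + 1000²) ≈ 1005, ∠D ≈ 84.29°
|T| = 50 / 1005 ≈ 0.049751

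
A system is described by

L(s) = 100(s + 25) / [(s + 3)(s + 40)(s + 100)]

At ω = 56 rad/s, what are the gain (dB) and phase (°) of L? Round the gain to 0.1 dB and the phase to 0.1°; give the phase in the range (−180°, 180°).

-37.2 dB, -104.7°

At s = jω = j56:
zero (s+25): 25 + j56 → |·| = √(25²+56²) = √3761 ≈ 61.327, ∠ = arctan(56/25) ≈ 65.94°
pole (s+3): 3 + j56 → |·| = √(3²+56²) = √3145 ≈ 56.08, ∠ = arctan(56/3) ≈ 86.93°
pole (s+40): 40 + j56 → |·| = √(40²+56²) = √4736 ≈ 68.819, ∠ = arctan(56/40) ≈ 54.46°
pole (s+100): 100 + j56 → |·| = √(100²+56²) = √13136 ≈ 114.61, ∠ = arctan(56/100) ≈ 29.25°
|L| = 100 · 61.327 / 4.4232e+05 ≈ 0.013865
Gain = 20 log₁₀(0.013865) ≈ -37.16 dB
∠L = 65.94° − 170.64° = -104.70°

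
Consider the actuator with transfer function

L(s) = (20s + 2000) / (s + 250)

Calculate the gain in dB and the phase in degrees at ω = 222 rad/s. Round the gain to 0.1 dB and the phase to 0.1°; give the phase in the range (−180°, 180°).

23.3 dB, 24.1°

Substitute s = j222:
Numerator: 20(j222) + 2000 = 2000 + j4440
Denominator: (j222) + 250 = 250 + j222
|N| = √(2000² + 4440²) ≈ 4869.7, ∠N ≈ 65.75°
|D| = √(250² + 222²) ≈ 334.34, ∠D ≈ 41.61°
|L| = 4869.7 / 334.34 ≈ 14.565
Gain = 20 log₁₀(14.565) ≈ 23.27 dB
∠L = 65.75° − 41.61° = 24.14°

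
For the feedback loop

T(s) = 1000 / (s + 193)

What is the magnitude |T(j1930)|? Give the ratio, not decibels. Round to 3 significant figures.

Substitute s = j1930:
Numerator: 1000 = 1000 + j0
Denominator: (j1930) + 193 = 193 + j1930
|N| = √(1000² + 0²) ≈ 1000, ∠N ≈ 0.00°
|D| = √(193² + 1930²) ≈ 1939.6, ∠D ≈ 84.29°
|T| = 1000 / 1939.6 ≈ 0.51557

0.516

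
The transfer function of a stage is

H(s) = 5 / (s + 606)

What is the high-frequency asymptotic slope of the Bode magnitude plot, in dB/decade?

-20 dB/decade

Each pole contributes −20 dB/decade at high frequency; each zero contributes +20 dB/decade.
Net: 0 zero(s) − 1 pole(s) → -20 dB/decade.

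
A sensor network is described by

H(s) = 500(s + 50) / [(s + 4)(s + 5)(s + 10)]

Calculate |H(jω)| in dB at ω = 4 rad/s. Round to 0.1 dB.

At s = jω = j4:
zero (s+50): 50 + j4 → |·| = √(50²+4²) = √2516 ≈ 50.16, ∠ = arctan(4/50) ≈ 4.57°
pole (s+4): 4 + j4 → |·| = √(4²+4²) = √32 ≈ 5.6569, ∠ = arctan(4/4) ≈ 45.00°
pole (s+5): 5 + j4 → |·| = √(5²+4²) = √41 ≈ 6.4031, ∠ = arctan(4/5) ≈ 38.66°
pole (s+10): 10 + j4 → |·| = √(10²+4²) = √116 ≈ 10.77, ∠ = arctan(4/10) ≈ 21.80°
|H| = 500 · 50.16 / 390.11 ≈ 64.29
Gain = 20 log₁₀(64.29) ≈ 36.16 dB

36.2 dB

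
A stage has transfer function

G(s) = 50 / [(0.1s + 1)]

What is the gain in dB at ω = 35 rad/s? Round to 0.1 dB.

22.8 dB

At ω = 35 rad/s:
pole (1 + j35·0.1) = 1 + j3.5 → |·| ≈ 3.6401, ∠ ≈ 74.05°
|G| = 50 · 1 / (3.6401) ≈ 13.736
Gain = 20 log₁₀(13.736) ≈ 22.76 dB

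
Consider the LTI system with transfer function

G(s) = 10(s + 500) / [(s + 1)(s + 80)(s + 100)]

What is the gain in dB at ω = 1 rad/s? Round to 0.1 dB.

At s = jω = j1:
zero (s+500): 500 + j1 → |·| = √(500²+1²) = √250001 ≈ 500, ∠ = arctan(1/500) ≈ 0.11°
pole (s+1): 1 + j1 → |·| = √(1²+1²) = √2 ≈ 1.4142, ∠ = arctan(1/1) ≈ 45.00°
pole (s+80): 80 + j1 → |·| = √(80²+1²) = √6401 ≈ 80.006, ∠ = arctan(1/80) ≈ 0.72°
pole (s+100): 100 + j1 → |·| = √(100²+1²) = √10001 ≈ 100, ∠ = arctan(1/100) ≈ 0.57°
|G| = 10 · 500 / 11314 ≈ 0.44193
Gain = 20 log₁₀(0.44193) ≈ -7.09 dB

-7.1 dB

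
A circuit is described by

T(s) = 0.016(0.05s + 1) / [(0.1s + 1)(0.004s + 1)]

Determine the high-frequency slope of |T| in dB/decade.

Each pole contributes −20 dB/decade at high frequency; each zero contributes +20 dB/decade.
Net: 1 zero(s) − 2 pole(s) → -20 dB/decade.

-20 dB/decade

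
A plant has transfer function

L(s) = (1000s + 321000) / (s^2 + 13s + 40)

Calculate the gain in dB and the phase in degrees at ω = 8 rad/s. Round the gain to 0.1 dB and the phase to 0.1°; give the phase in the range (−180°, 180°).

Substitute s = j8:
Numerator: 1000(j8) + 321000 = 321000 + j8000
Denominator: (j8)^2 + 13(j8) + 40 = -24 + j104
|N| = √(321000² + 8000²) ≈ 3.211e+05, ∠N ≈ 1.43°
|D| = √(24² + 104²) ≈ 106.73, ∠D ≈ 102.99°
|L| = 3.211e+05 / 106.73 ≈ 3008.5
Gain = 20 log₁₀(3008.5) ≈ 69.57 dB
∠L = 1.43° − 102.99° = -101.56°

69.6 dB, -101.6°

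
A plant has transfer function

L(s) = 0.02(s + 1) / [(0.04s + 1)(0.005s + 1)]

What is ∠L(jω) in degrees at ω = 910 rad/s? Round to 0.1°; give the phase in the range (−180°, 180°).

-76.1°

At ω = 910 rad/s:
zero (1 + j910·1) = 1 + j910 → |·| ≈ 910, ∠ ≈ 89.94°
pole (1 + j910·0.04) = 1 + j36.4 → |·| ≈ 36.414, ∠ ≈ 88.43°
pole (1 + j910·0.005) = 1 + j4.55 → |·| ≈ 4.6586, ∠ ≈ 77.60°
∠L = (89.94°) − (88.43° + 77.60°) = -76.09°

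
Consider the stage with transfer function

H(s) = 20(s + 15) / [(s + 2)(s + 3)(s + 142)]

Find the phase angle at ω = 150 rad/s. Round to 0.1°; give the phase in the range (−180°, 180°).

-140.4°

At s = jω = j150:
zero (s+15): 15 + j150 → |·| = √(15²+150²) = √22725 ≈ 150.75, ∠ = arctan(150/15) ≈ 84.29°
pole (s+2): 2 + j150 → |·| = √(2²+150²) = √22504 ≈ 150.01, ∠ = arctan(150/2) ≈ 89.24°
pole (s+3): 3 + j150 → |·| = √(3²+150²) = √22509 ≈ 150.03, ∠ = arctan(150/3) ≈ 88.85°
pole (s+142): 142 + j150 → |·| = √(142²+150²) = √42664 ≈ 206.55, ∠ = arctan(150/142) ≈ 46.57°
∠H = 84.29° − 224.66° = -140.37°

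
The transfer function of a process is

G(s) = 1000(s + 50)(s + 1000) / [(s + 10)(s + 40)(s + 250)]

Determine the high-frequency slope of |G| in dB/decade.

-20 dB/decade

Each pole contributes −20 dB/decade at high frequency; each zero contributes +20 dB/decade.
Net: 2 zero(s) − 3 pole(s) → -20 dB/decade.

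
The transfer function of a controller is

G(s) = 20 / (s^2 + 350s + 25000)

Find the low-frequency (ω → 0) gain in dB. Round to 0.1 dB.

G(0) = 20 / 25000 = 0.0008
20 log₁₀(0.0008) ≈ -61.94 dB

-61.9 dB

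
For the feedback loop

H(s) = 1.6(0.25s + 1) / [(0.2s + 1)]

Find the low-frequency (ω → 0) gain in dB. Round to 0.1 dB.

H(0) = 1.6 · 1 / 1 = 1.6
20 log₁₀(1.6) ≈ 4.08 dB

4.1 dB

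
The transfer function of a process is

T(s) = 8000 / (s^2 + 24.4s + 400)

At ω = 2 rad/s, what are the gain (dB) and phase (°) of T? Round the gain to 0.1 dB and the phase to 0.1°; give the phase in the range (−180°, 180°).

At s = jω = j2:
quadratic: (j2)² + 24.4·j2 + 400 = 396 + j48.8 → |·| ≈ 399, ∠ ≈ 7.03°
|T| = 8000 / 399 ≈ 20.05
Gain = 20 log₁₀(20.05) ≈ 26.04 dB
∠T = 0.00° − 7.03° = -7.03°

26.0 dB, -7.0°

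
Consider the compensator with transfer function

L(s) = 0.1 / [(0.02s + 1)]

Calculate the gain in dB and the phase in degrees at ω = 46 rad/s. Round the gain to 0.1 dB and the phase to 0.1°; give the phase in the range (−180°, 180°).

-22.7 dB, -42.6°

At ω = 46 rad/s:
pole (1 + j46·0.02) = 1 + j0.92 → |·| ≈ 1.3588, ∠ ≈ 42.61°
|L| = 0.1 · 1 / (1.3588) ≈ 0.073594
Gain = 20 log₁₀(0.073594) ≈ -22.66 dB
∠L = (0°) − (42.61°) = -42.61°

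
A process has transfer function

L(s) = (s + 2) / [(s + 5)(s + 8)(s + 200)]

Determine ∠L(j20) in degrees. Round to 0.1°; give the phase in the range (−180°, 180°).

-65.6°

At s = jω = j20:
zero (s+2): 2 + j20 → |·| = √(2²+20²) = √404 ≈ 20.1, ∠ = arctan(20/2) ≈ 84.29°
pole (s+5): 5 + j20 → |·| = √(5²+20²) = √425 ≈ 20.616, ∠ = arctan(20/5) ≈ 75.96°
pole (s+8): 8 + j20 → |·| = √(8²+20²) = √464 ≈ 21.541, ∠ = arctan(20/8) ≈ 68.20°
pole (s+200): 200 + j20 → |·| = √(200²+20²) = √40400 ≈ 201, ∠ = arctan(20/200) ≈ 5.71°
∠L = 84.29° − 149.87° = -65.58°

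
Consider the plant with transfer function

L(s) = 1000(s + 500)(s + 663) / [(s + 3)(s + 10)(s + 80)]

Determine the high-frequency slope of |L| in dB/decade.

-20 dB/decade

Each pole contributes −20 dB/decade at high frequency; each zero contributes +20 dB/decade.
Net: 2 zero(s) − 3 pole(s) → -20 dB/decade.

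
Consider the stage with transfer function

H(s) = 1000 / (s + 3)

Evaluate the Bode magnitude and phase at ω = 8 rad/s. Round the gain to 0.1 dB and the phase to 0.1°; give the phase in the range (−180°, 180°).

At s = jω = j8:
pole (s+3): 3 + j8 → |·| = √(3²+8²) = √73 ≈ 8.544, ∠ = arctan(8/3) ≈ 69.44°
|H| = 1000 / 8.544 ≈ 117.04
Gain = 20 log₁₀(117.04) ≈ 41.37 dB
∠H = 0.00° − 69.44° = -69.44°

41.4 dB, -69.4°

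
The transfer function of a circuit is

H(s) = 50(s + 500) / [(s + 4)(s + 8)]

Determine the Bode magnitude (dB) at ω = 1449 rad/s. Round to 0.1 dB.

At s = jω = j1449:
zero (s+500): 500 + j1449 → |·| = √(500²+1449²) = √2349601 ≈ 1532.8, ∠ = arctan(1449/500) ≈ 70.96°
pole (s+4): 4 + j1449 → |·| = √(4²+1449²) = √2099617 ≈ 1449, ∠ = arctan(1449/4) ≈ 89.84°
pole (s+8): 8 + j1449 → |·| = √(8²+1449²) = √2099665 ≈ 1449, ∠ = arctan(1449/8) ≈ 89.68°
|H| = 50 · 1532.8 / 2.0996e+06 ≈ 0.036502
Gain = 20 log₁₀(0.036502) ≈ -28.75 dB

-28.8 dB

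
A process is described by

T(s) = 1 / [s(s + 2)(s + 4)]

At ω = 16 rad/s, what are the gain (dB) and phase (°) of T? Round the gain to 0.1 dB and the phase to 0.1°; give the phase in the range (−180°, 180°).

-72.6 dB, 111.2°

At s = jω = j16:
pole (s+2): 2 + j16 → |·| = √(2²+16²) = √260 ≈ 16.125, ∠ = arctan(16/2) ≈ 82.87°
pole (s+4): 4 + j16 → |·| = √(4²+16²) = √272 ≈ 16.492, ∠ = arctan(16/4) ≈ 75.96°
pole at origin: |s| = 16, ∠ = 90.00° (in denominator)
|T| = 1 / 4254.9 ≈ 0.00023502
Gain = 20 log₁₀(0.00023502) ≈ -72.58 dB
∠T = 0.00° − 248.83° = -248.83° ≡ 111.17° (principal value)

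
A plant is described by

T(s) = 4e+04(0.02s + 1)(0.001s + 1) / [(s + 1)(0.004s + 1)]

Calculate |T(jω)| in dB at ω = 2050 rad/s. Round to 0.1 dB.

46.9 dB

At ω = 2050 rad/s:
zero (1 + j2050·0.02) = 1 + j41 → |·| ≈ 41.012, ∠ ≈ 88.60°
zero (1 + j2050·0.001) = 1 + j2.05 → |·| ≈ 2.2809, ∠ ≈ 64.00°
pole (1 + j2050·1) = 1 + j2050 → |·| ≈ 2050, ∠ ≈ 89.97°
pole (1 + j2050·0.004) = 1 + j8.2 → |·| ≈ 8.2608, ∠ ≈ 83.05°
|T| = 4e+04 · 41.012 · 2.2809 / (2050 · 8.2608) ≈ 220.95
Gain = 20 log₁₀(220.95) ≈ 46.89 dB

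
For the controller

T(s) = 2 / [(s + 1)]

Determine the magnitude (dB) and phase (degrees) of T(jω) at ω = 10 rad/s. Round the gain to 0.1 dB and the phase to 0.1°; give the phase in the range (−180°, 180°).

At ω = 10 rad/s:
pole (1 + j10·1) = 1 + j10 → |·| ≈ 10.05, ∠ ≈ 84.29°
|T| = 2 · 1 / (10.05) ≈ 0.199
Gain = 20 log₁₀(0.199) ≈ -14.02 dB
∠T = (0°) − (84.29°) = -84.29°

-14.0 dB, -84.3°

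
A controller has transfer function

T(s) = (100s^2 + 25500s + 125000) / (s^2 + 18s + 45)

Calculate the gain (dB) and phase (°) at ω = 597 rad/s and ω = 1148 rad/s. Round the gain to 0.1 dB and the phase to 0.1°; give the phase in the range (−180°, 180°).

Substitute s = j597:
Numerator: 100(j597)^2 + 25500(j597) + 125000 = -35515900 + j15223500
Denominator: (j597)^2 + 18(j597) + 45 = -356364 + j10746
|N| = √(35515900² + 15223500²) ≈ 3.8641e+07, ∠N ≈ 156.80°
|D| = √(356364² + 10746²) ≈ 3.5653e+05, ∠D ≈ 178.27°
|T| = 3.8641e+07 / 3.5653e+05 ≈ 108.38
Gain = 20 log₁₀(108.38) ≈ 40.70 dB
∠T = 156.80° − 178.27° = -21.47°

Substitute s = j1148:
Numerator: 100(j1148)^2 + 25500(j1148) + 125000 = -131665400 + j29274000
Denominator: (j1148)^2 + 18(j1148) + 45 = -1317859 + j20664
|N| = √(131665400² + 29274000²) ≈ 1.3488e+08, ∠N ≈ 167.46°
|D| = √(1317859² + 20664²) ≈ 1.318e+06, ∠D ≈ 179.10°
|T| = 1.3488e+08 / 1.318e+06 ≈ 102.34
Gain = 20 log₁₀(102.34) ≈ 40.20 dB
∠T = 167.46° − 179.10° = -11.64°

ω = 597: 40.7 dB, -21.5°; ω = 1148: 40.2 dB, -11.6°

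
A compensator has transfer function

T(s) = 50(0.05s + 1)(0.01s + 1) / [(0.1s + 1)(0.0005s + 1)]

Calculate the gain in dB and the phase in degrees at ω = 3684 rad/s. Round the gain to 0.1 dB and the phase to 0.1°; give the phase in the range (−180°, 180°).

At ω = 3684 rad/s:
zero (1 + j3684·0.05) = 1 + j184.2 → |·| ≈ 184.2, ∠ ≈ 89.69°
zero (1 + j3684·0.01) = 1 + j36.84 → |·| ≈ 36.854, ∠ ≈ 88.45°
pole (1 + j3684·0.1) = 1 + j368.4 → |·| ≈ 368.4, ∠ ≈ 89.84°
pole (1 + j3684·0.0005) = 1 + j1.842 → |·| ≈ 2.0959, ∠ ≈ 61.50°
|T| = 50 · 184.2 · 36.854 / (368.4 · 2.0959) ≈ 439.6
Gain = 20 log₁₀(439.6) ≈ 52.86 dB
∠T = (89.69° + 88.45°) − (89.84° + 61.50°) = 26.80°

52.9 dB, 26.8°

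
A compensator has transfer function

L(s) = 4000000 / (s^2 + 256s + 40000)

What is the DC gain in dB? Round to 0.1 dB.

40.0 dB

L(0) = 4000000 / 40000 = 100
20 log₁₀(100) ≈ 40.00 dB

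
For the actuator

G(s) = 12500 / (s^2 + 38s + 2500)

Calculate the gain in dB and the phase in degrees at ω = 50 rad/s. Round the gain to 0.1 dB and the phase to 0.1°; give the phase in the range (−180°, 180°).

16.4 dB, -90.0°

At s = jω = j50:
quadratic: (j50)² + 38·j50 + 2500 = 0 + j1900 → |·| ≈ 1900, ∠ ≈ 90.00°
|G| = 12500 / 1900 ≈ 6.5789
Gain = 20 log₁₀(6.5789) ≈ 16.36 dB
∠G = 0.00° − 90.00° = -90.00°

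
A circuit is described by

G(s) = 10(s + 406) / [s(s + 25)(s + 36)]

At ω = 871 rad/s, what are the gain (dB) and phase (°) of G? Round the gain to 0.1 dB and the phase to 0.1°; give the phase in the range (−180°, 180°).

-96.8 dB, 159.0°

At s = jω = j871:
zero (s+406): 406 + j871 → |·| = √(406²+871²) = √923477 ≈ 960.98, ∠ = arctan(871/406) ≈ 65.01°
pole (s+25): 25 + j871 → |·| = √(25²+871²) = √759266 ≈ 871.36, ∠ = arctan(871/25) ≈ 88.36°
pole (s+36): 36 + j871 → |·| = √(36²+871²) = √759937 ≈ 871.74, ∠ = arctan(871/36) ≈ 87.63°
pole at origin: |s| = 871, ∠ = 90.00° (in denominator)
|G| = 10 · 960.98 / 6.6161e+08 ≈ 1.4525e-05
Gain = 20 log₁₀(1.4525e-05) ≈ -96.76 dB
∠G = 65.01° − 265.99° = -200.98° ≡ 159.02° (principal value)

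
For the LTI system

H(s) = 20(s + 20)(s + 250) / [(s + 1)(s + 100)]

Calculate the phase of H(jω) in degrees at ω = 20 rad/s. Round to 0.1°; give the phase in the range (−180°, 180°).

-48.9°

At s = jω = j20:
zero (s+20): 20 + j20 → |·| = √(20²+20²) = √800 ≈ 28.284, ∠ = arctan(20/20) ≈ 45.00°
zero (s+250): 250 + j20 → |·| = √(250²+20²) = √62900 ≈ 250.8, ∠ = arctan(20/250) ≈ 4.57°
pole (s+1): 1 + j20 → |·| = √(1²+20²) = √401 ≈ 20.025, ∠ = arctan(20/1) ≈ 87.14°
pole (s+100): 100 + j20 → |·| = √(100²+20²) = √10400 ≈ 101.98, ∠ = arctan(20/100) ≈ 11.31°
∠H = 49.57° − 98.45° = -48.88°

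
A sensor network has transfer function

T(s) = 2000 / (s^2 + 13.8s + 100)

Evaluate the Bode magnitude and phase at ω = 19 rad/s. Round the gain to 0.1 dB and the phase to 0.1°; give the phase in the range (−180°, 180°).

At s = jω = j19:
quadratic: (j19)² + 13.8·j19 + 100 = -261 + j262.2 → |·| ≈ 369.96, ∠ ≈ 134.87°
|T| = 2000 / 369.96 ≈ 5.406
Gain = 20 log₁₀(5.406) ≈ 14.66 dB
∠T = 0.00° − 134.87° = -134.87°

14.7 dB, -134.9°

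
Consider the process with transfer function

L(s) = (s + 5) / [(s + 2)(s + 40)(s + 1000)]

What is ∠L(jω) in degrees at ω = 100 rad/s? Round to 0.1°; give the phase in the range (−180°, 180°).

-75.6°

At s = jω = j100:
zero (s+5): 5 + j100 → |·| = √(5²+100²) = √10025 ≈ 100.12, ∠ = arctan(100/5) ≈ 87.14°
pole (s+2): 2 + j100 → |·| = √(2²+100²) = √10004 ≈ 100.02, ∠ = arctan(100/2) ≈ 88.85°
pole (s+40): 40 + j100 → |·| = √(40²+100²) = √11600 ≈ 107.7, ∠ = arctan(100/40) ≈ 68.20°
pole (s+1000): 1000 + j100 → |·| = √(1000²+100²) = √1010000 ≈ 1005, ∠ = arctan(100/1000) ≈ 5.71°
∠L = 87.14° − 162.76° = -75.62°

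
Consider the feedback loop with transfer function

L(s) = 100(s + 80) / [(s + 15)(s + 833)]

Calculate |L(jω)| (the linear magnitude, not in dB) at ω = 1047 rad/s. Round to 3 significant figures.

0.0750

At s = jω = j1047:
zero (s+80): 80 + j1047 → |·| = √(80²+1047²) = √1102609 ≈ 1050.1, ∠ = arctan(1047/80) ≈ 85.63°
pole (s+15): 15 + j1047 → |·| = √(15²+1047²) = √1096434 ≈ 1047.1, ∠ = arctan(1047/15) ≈ 89.18°
pole (s+833): 833 + j1047 → |·| = √(833²+1047²) = √1790098 ≈ 1337.9, ∠ = arctan(1047/833) ≈ 51.49°
|L| = 100 · 1050.1 / 1.4009e+06 ≈ 0.074959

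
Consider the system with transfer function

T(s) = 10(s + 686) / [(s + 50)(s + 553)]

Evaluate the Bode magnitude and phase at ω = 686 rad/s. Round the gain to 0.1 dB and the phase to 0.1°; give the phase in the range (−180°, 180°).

At s = jω = j686:
zero (s+686): 686 + j686 → |·| = √(686²+686²) = √941192 ≈ 970.15, ∠ = arctan(686/686) ≈ 45.00°
pole (s+50): 50 + j686 → |·| = √(50²+686²) = √473096 ≈ 687.82, ∠ = arctan(686/50) ≈ 85.83°
pole (s+553): 553 + j686 → |·| = √(553²+686²) = √776405 ≈ 881.14, ∠ = arctan(686/553) ≈ 51.13°
|T| = 10 · 970.15 / 6.0607e+05 ≈ 0.016007
Gain = 20 log₁₀(0.016007) ≈ -35.91 dB
∠T = 45.00° − 136.96° = -91.96°

-35.9 dB, -92.0°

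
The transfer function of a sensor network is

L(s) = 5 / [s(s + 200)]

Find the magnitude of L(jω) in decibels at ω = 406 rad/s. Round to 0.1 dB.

-91.3 dB

At s = jω = j406:
pole (s+200): 200 + j406 → |·| = √(200²+406²) = √204836 ≈ 452.59, ∠ = arctan(406/200) ≈ 63.77°
pole at origin: |s| = 406, ∠ = 90.00° (in denominator)
|L| = 5 / 1.8375e+05 ≈ 2.7211e-05
Gain = 20 log₁₀(2.7211e-05) ≈ -91.31 dB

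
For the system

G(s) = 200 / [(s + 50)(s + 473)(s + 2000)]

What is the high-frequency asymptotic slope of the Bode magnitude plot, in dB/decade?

Each pole contributes −20 dB/decade at high frequency; each zero contributes +20 dB/decade.
Net: 0 zero(s) − 3 pole(s) → -60 dB/decade.

-60 dB/decade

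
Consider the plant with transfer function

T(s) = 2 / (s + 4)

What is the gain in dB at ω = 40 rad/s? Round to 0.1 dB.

-26.1 dB

Substitute s = j40:
Numerator: 2 = 2 + j0
Denominator: (j40) + 4 = 4 + j40
|N| = √(2² + 0²) ≈ 2, ∠N ≈ 0.00°
|D| = √(4² + 40²) ≈ 40.2, ∠D ≈ 84.29°
|T| = 2 / 40.2 ≈ 0.049751
Gain = 20 log₁₀(0.049751) ≈ -26.06 dB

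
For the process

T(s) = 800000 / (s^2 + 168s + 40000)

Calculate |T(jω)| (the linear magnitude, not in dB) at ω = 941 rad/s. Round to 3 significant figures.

0.930

At s = jω = j941:
quadratic: (j941)² + 168·j941 + 40000 = -845481 + j158088 → |·| ≈ 8.6013e+05, ∠ ≈ 169.41°
|T| = 800000 / 8.6013e+05 ≈ 0.93009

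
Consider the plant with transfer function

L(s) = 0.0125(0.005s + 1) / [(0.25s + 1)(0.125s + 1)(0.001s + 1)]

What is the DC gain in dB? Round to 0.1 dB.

L(0) = 0.0125 · 1 / 1 = 0.0125
20 log₁₀(0.0125) ≈ -38.06 dB

-38.1 dB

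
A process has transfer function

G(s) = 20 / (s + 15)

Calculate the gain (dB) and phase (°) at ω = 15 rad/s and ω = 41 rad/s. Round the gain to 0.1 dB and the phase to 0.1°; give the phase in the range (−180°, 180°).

Substitute s = j15:
Numerator: 20 = 20 + j0
Denominator: (j15) + 15 = 15 + j15
|N| = √(20² + 0²) ≈ 20, ∠N ≈ 0.00°
|D| = √(15² + 15²) ≈ 21.213, ∠D ≈ 45.00°
|G| = 20 / 21.213 ≈ 0.94282
Gain = 20 log₁₀(0.94282) ≈ -0.51 dB
∠G = 0.00° − 45.00° = -45.00°

Substitute s = j41:
Numerator: 20 = 20 + j0
Denominator: (j41) + 15 = 15 + j41
|N| = √(20² + 0²) ≈ 20, ∠N ≈ 0.00°
|D| = √(15² + 41²) ≈ 43.658, ∠D ≈ 69.90°
|G| = 20 / 43.658 ≈ 0.45811
Gain = 20 log₁₀(0.45811) ≈ -6.78 dB
∠G = 0.00° − 69.90° = -69.90°

ω = 15: -0.5 dB, -45.0°; ω = 41: -6.8 dB, -69.9°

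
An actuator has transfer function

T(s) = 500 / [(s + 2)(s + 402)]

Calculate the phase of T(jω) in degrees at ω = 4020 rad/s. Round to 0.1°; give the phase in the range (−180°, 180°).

-174.3°

At s = jω = j4020:
pole (s+2): 2 + j4020 → |·| = √(2²+4020²) = √16160404 ≈ 4020, ∠ = arctan(4020/2) ≈ 89.97°
pole (s+402): 402 + j4020 → |·| = √(402²+4020²) = √16322004 ≈ 4040, ∠ = arctan(4020/402) ≈ 84.29°
∠T = 0.00° − 174.26° = -174.26°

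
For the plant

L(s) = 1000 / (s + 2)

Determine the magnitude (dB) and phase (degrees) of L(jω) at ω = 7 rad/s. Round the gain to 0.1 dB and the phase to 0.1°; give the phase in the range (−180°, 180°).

Substitute s = j7:
Numerator: 1000 = 1000 + j0
Denominator: (j7) + 2 = 2 + j7
|N| = √(1000² + 0²) ≈ 1000, ∠N ≈ 0.00°
|D| = √(2² + 7²) ≈ 7.2801, ∠D ≈ 74.05°
|L| = 1000 / 7.2801 ≈ 137.36
Gain = 20 log₁₀(137.36) ≈ 42.76 dB
∠L = 0.00° − 74.05° = -74.05°

42.8 dB, -74.1°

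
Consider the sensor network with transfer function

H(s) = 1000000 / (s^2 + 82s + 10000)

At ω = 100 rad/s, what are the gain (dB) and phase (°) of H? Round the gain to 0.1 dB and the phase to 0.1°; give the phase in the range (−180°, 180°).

41.7 dB, -90.0°

At s = jω = j100:
quadratic: (j100)² + 82·j100 + 10000 = 0 + j8200 → |·| ≈ 8200, ∠ ≈ 90.00°
|H| = 1000000 / 8200 ≈ 121.95
Gain = 20 log₁₀(121.95) ≈ 41.72 dB
∠H = 0.00° − 90.00° = -90.00°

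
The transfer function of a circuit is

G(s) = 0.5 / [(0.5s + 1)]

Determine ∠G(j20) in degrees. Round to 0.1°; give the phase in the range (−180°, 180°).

At ω = 20 rad/s:
pole (1 + j20·0.5) = 1 + j10 → |·| ≈ 10.05, ∠ ≈ 84.29°
∠G = (0°) − (84.29°) = -84.29°

-84.3°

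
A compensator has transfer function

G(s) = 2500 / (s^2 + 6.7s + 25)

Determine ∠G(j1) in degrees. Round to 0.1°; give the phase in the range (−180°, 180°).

At s = jω = j1:
quadratic: (j1)² + 6.7·j1 + 25 = 24 + j6.7 → |·| ≈ 24.918, ∠ ≈ 15.60°
∠G = 0.00° − 15.60° = -15.60°

-15.6°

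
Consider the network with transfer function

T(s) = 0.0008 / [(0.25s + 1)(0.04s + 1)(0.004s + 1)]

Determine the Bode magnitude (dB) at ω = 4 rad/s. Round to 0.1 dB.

-65.1 dB

At ω = 4 rad/s:
pole (1 + j4·0.25) = 1 + j1 → |·| ≈ 1.4142, ∠ ≈ 45.00°
pole (1 + j4·0.04) = 1 + j0.16 → |·| ≈ 1.0127, ∠ ≈ 9.09°
pole (1 + j4·0.004) = 1 + j0.016 → |·| ≈ 1.0001, ∠ ≈ 0.92°
|T| = 0.0008 · 1 / (1.4142 · 1.0127 · 1.0001) ≈ 0.00055854
Gain = 20 log₁₀(0.00055854) ≈ -65.06 dB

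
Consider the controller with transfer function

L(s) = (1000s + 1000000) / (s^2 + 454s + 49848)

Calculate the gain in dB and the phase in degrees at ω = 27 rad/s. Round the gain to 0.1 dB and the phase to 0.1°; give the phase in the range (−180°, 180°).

Substitute s = j27:
Numerator: 1000(j27) + 1000000 = 1000000 + j27000
Denominator: (j27)^2 + 454(j27) + 49848 = 49119 + j12258
|N| = √(1000000² + 27000²) ≈ 1.0004e+06, ∠N ≈ 1.55°
|D| = √(49119² + 12258²) ≈ 50625, ∠D ≈ 14.01°
|L| = 1.0004e+06 / 50625 ≈ 19.761
Gain = 20 log₁₀(19.761) ≈ 25.92 dB
∠L = 1.55° − 14.01° = -12.46°

25.9 dB, -12.5°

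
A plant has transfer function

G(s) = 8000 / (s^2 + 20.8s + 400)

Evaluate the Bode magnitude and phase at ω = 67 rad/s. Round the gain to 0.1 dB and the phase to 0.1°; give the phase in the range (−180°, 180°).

At s = jω = j67:
quadratic: (j67)² + 20.8·j67 + 400 = -4089 + j1393.6 → |·| ≈ 4320, ∠ ≈ 161.18°
|G| = 8000 / 4320 ≈ 1.8519
Gain = 20 log₁₀(1.8519) ≈ 5.35 dB
∠G = 0.00° − 161.18° = -161.18°

5.4 dB, -161.2°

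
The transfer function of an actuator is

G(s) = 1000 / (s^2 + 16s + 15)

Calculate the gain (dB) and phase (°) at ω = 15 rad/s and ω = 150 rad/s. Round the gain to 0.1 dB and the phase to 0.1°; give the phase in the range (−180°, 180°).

Substitute s = j15:
Numerator: 1000 = 1000 + j0
Denominator: (j15)^2 + 16(j15) + 15 = -210 + j240
|N| = √(1000² + 0²) ≈ 1000, ∠N ≈ 0.00°
|D| = √(210² + 240²) ≈ 318.9, ∠D ≈ 131.19°
|G| = 1000 / 318.9 ≈ 3.1358
Gain = 20 log₁₀(3.1358) ≈ 9.93 dB
∠G = 0.00° − 131.19° = -131.19°

Substitute s = j150:
Numerator: 1000 = 1000 + j0
Denominator: (j150)^2 + 16(j150) + 15 = -22485 + j2400
|N| = √(1000² + 0²) ≈ 1000, ∠N ≈ 0.00°
|D| = √(22485² + 2400²) ≈ 22613, ∠D ≈ 173.91°
|G| = 1000 / 22613 ≈ 0.044222
Gain = 20 log₁₀(0.044222) ≈ -27.09 dB
∠G = 0.00° − 173.91° = -173.91°

ω = 15: 9.9 dB, -131.2°; ω = 150: -27.1 dB, -173.9°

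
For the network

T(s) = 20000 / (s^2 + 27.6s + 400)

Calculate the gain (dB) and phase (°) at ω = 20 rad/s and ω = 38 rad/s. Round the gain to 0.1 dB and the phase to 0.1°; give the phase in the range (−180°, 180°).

ω = 20: 31.2 dB, -90.0°; ω = 38: 22.6 dB, -134.9°

At s = jω = j20:
quadratic: (j20)² + 27.6·j20 + 400 = 0 + j552 → |·| ≈ 552, ∠ ≈ 90.00°
|T| = 20000 / 552 ≈ 36.232
Gain = 20 log₁₀(36.232) ≈ 31.18 dB
∠T = 0.00° − 90.00° = -90.00°

At s = jω = j38:
quadratic: (j38)² + 27.6·j38 + 400 = -1044 + j1048.8 → |·| ≈ 1479.8, ∠ ≈ 134.87°
|T| = 20000 / 1479.8 ≈ 13.515
Gain = 20 log₁₀(13.515) ≈ 22.62 dB
∠T = 0.00° − 134.87° = -134.87°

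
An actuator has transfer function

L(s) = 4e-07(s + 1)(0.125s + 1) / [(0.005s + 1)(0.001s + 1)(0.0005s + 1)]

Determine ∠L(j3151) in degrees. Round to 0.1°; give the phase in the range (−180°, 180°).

-36.5°

At ω = 3151 rad/s:
zero (1 + j3151·1) = 1 + j3151 → |·| ≈ 3151, ∠ ≈ 89.98°
zero (1 + j3151·0.125) = 1 + j393.875 → |·| ≈ 393.88, ∠ ≈ 89.85°
pole (1 + j3151·0.005) = 1 + j15.755 → |·| ≈ 15.787, ∠ ≈ 86.37°
pole (1 + j3151·0.001) = 1 + j3.151 → |·| ≈ 3.3059, ∠ ≈ 72.39°
pole (1 + j3151·0.0005) = 1 + j1.5755 → |·| ≈ 1.8661, ∠ ≈ 57.60°
∠L = (89.98° + 89.85°) − (86.37° + 72.39° + 57.60°) = -36.53°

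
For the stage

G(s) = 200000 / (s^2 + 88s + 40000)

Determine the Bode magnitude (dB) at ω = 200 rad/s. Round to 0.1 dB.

At s = jω = j200:
quadratic: (j200)² + 88·j200 + 40000 = 0 + j17600 → |·| ≈ 17600, ∠ ≈ 90.00°
|G| = 200000 / 17600 ≈ 11.364
Gain = 20 log₁₀(11.364) ≈ 21.11 dB

21.1 dB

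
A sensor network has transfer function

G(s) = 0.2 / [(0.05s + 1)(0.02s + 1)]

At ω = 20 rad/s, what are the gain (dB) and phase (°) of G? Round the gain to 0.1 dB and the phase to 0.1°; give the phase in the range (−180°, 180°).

At ω = 20 rad/s:
pole (1 + j20·0.05) = 1 + j1 → |·| ≈ 1.4142, ∠ ≈ 45.00°
pole (1 + j20·0.02) = 1 + j0.4 → |·| ≈ 1.077, ∠ ≈ 21.80°
|G| = 0.2 · 1 / (1.4142 · 1.077) ≈ 0.13131
Gain = 20 log₁₀(0.13131) ≈ -17.63 dB
∠G = (0°) − (45.00° + 21.80°) = -66.80°

-17.6 dB, -66.8°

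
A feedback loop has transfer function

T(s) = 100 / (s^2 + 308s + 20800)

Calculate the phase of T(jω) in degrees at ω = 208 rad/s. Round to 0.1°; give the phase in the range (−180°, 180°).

-109.3°

Substitute s = j208:
Numerator: 100 = 100 + j0
Denominator: (j208)^2 + 308(j208) + 20800 = -22464 + j64064
|N| = √(100² + 0²) ≈ 100, ∠N ≈ 0.00°
|D| = √(22464² + 64064²) ≈ 67888, ∠D ≈ 109.32°
∠T = 0.00° − 109.32° = -109.32°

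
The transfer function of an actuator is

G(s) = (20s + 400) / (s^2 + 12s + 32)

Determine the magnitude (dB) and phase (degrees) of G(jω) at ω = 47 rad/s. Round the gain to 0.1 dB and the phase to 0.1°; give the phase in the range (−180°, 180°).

-6.9 dB, -98.5°

Substitute s = j47:
Numerator: 20(j47) + 400 = 400 + j940
Denominator: (j47)^2 + 12(j47) + 32 = -2177 + j564
|N| = √(400² + 940²) ≈ 1021.6, ∠N ≈ 66.95°
|D| = √(2177² + 564²) ≈ 2248.9, ∠D ≈ 165.48°
|G| = 1021.6 / 2248.9 ≈ 0.45427
Gain = 20 log₁₀(0.45427) ≈ -6.85 dB
∠G = 66.95° − 165.48° = -98.53°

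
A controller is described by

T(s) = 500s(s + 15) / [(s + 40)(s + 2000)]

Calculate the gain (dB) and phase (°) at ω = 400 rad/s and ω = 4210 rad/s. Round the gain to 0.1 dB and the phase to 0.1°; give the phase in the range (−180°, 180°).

ω = 400: 39.8 dB, 82.3°; ω = 4210: 53.1 dB, 25.8°

At s = jω = j400:
zero (s+15): 15 + j400 → |·| = √(15²+400²) = √160225 ≈ 400.28, ∠ = arctan(400/15) ≈ 87.85°
zero at origin: s = j400 → |·| = 400, ∠ = 90.00°
pole (s+40): 40 + j400 → |·| = √(40²+400²) = √161600 ≈ 402, ∠ = arctan(400/40) ≈ 84.29°
pole (s+2000): 2000 + j400 → |·| = √(2000²+400²) = √4160000 ≈ 2039.6, ∠ = arctan(400/2000) ≈ 11.31°
|T| = 500 · 1.6011e+05 / 8.1992e+05 ≈ 97.638
Gain = 20 log₁₀(97.638) ≈ 39.79 dB
∠T = 177.85° − 95.60° = 82.25°

At s = jω = j4210:
zero (s+15): 15 + j4210 → |·| = √(15²+4210²) = √17724325 ≈ 4210, ∠ = arctan(4210/15) ≈ 89.80°
zero at origin: s = j4210 → |·| = 4210, ∠ = 90.00°
pole (s+40): 40 + j4210 → |·| = √(40²+4210²) = √17725700 ≈ 4210.2, ∠ = arctan(4210/40) ≈ 89.46°
pole (s+2000): 2000 + j4210 → |·| = √(2000²+4210²) = √21724100 ≈ 4660.9, ∠ = arctan(4210/2000) ≈ 64.59°
|T| = 500 · 1.7724e+07 / 1.9623e+07 ≈ 451.61
Gain = 20 log₁₀(451.61) ≈ 53.10 dB
∠T = 179.80° − 154.05° = 25.75°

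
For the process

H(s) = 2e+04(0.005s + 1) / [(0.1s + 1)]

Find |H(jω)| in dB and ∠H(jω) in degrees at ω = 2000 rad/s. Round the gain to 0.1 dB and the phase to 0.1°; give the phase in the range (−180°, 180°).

At ω = 2000 rad/s:
zero (1 + j2000·0.005) = 1 + j10 → |·| ≈ 10.05, ∠ ≈ 84.29°
pole (1 + j2000·0.1) = 1 + j200 → |·| ≈ 200, ∠ ≈ 89.71°
|H| = 2e+04 · 10.05 / (200) ≈ 1005
Gain = 20 log₁₀(1005) ≈ 60.04 dB
∠H = (84.29°) − (89.71°) = -5.42°

60.0 dB, -5.4°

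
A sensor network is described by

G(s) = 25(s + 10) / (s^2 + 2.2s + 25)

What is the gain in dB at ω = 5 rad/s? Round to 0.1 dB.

28.1 dB

At s = jω = j5:
zero (s+10): 10 + j5 → |·| = √(10²+5²) = √125 ≈ 11.18, ∠ = arctan(5/10) ≈ 26.57°
quadratic: (j5)² + 2.2·j5 + 25 = 0 + j11 → |·| ≈ 11, ∠ ≈ 90.00°
|G| = 25 · 11.18 / 11 ≈ 25.409
Gain = 20 log₁₀(25.409) ≈ 28.10 dB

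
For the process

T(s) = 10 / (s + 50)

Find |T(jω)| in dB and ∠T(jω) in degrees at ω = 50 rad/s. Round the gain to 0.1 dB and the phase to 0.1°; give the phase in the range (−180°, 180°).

-17.0 dB, -45.0°

Substitute s = j50:
Numerator: 10 = 10 + j0
Denominator: (j50) + 50 = 50 + j50
|N| = √(10² + 0²) ≈ 10, ∠N ≈ 0.00°
|D| = √(50² + 50²) ≈ 70.711, ∠D ≈ 45.00°
|T| = 10 / 70.711 ≈ 0.14142
Gain = 20 log₁₀(0.14142) ≈ -16.99 dB
∠T = 0.00° − 45.00° = -45.00°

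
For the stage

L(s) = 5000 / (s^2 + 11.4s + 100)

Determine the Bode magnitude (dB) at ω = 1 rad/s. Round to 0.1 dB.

34.0 dB

At s = jω = j1:
quadratic: (j1)² + 11.4·j1 + 100 = 99 + j11.4 → |·| ≈ 99.654, ∠ ≈ 6.57°
|L| = 5000 / 99.654 ≈ 50.174
Gain = 20 log₁₀(50.174) ≈ 34.01 dB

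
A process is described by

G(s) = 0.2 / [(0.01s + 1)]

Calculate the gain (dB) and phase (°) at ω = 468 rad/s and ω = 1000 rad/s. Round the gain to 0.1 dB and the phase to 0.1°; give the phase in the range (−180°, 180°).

At ω = 468 rad/s:
pole (1 + j468·0.01) = 1 + j4.68 → |·| ≈ 4.7856, ∠ ≈ 77.94°
|G| = 0.2 · 1 / (4.7856) ≈ 0.041792
Gain = 20 log₁₀(0.041792) ≈ -27.58 dB
∠G = (0°) − (77.94°) = -77.94°

At ω = 1000 rad/s:
pole (1 + j1000·0.01) = 1 + j10 → |·| ≈ 10.05, ∠ ≈ 84.29°
|G| = 0.2 · 1 / (10.05) ≈ 0.0199
Gain = 20 log₁₀(0.0199) ≈ -34.02 dB
∠G = (0°) − (84.29°) = -84.29°

ω = 468: -27.6 dB, -77.9°; ω = 1000: -34.0 dB, -84.3°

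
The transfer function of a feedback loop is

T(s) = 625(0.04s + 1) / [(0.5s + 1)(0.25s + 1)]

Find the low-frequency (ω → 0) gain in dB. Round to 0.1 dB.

55.9 dB

T(0) = 625 · 1 / 1 = 625
20 log₁₀(625) ≈ 55.92 dB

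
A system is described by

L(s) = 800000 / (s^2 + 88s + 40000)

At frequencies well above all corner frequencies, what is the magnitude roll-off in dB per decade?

Each pole contributes −20 dB/decade at high frequency; each zero contributes +20 dB/decade.
Net: 0 zero(s) − 2 pole(s) → -40 dB/decade.

-40 dB/decade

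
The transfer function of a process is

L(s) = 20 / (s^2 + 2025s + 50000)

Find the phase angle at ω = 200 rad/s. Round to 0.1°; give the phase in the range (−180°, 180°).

-88.6°

Substitute s = j200:
Numerator: 20 = 20 + j0
Denominator: (j200)^2 + 2025(j200) + 50000 = 10000 + j405000
|N| = √(20² + 0²) ≈ 20, ∠N ≈ 0.00°
|D| = √(10000² + 405000²) ≈ 4.0512e+05, ∠D ≈ 88.59°
∠L = 0.00° − 88.59° = -88.59°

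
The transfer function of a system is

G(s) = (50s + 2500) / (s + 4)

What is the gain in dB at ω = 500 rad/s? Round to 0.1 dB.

Substitute s = j500:
Numerator: 50(j500) + 2500 = 2500 + j25000
Denominator: (j500) + 4 = 4 + j500
|N| = √(2500² + 25000²) ≈ 25125, ∠N ≈ 84.29°
|D| = √(4² + 500²) ≈ 500.02, ∠D ≈ 89.54°
|G| = 25125 / 500.02 ≈ 50.248
Gain = 20 log₁₀(50.248) ≈ 34.02 dB

34.0 dB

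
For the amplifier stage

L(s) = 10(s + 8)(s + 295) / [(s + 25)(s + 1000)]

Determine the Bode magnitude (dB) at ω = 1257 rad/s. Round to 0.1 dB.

18.1 dB

At s = jω = j1257:
zero (s+8): 8 + j1257 → |·| = √(8²+1257²) = √1580113 ≈ 1257, ∠ = arctan(1257/8) ≈ 89.64°
zero (s+295): 295 + j1257 → |·| = √(295²+1257²) = √1667074 ≈ 1291.2, ∠ = arctan(1257/295) ≈ 76.79°
pole (s+25): 25 + j1257 → |·| = √(25²+1257²) = √1580674 ≈ 1257.2, ∠ = arctan(1257/25) ≈ 88.86°
pole (s+1000): 1000 + j1257 → |·| = √(1000²+1257²) = √2580049 ≈ 1606.3, ∠ = arctan(1257/1000) ≈ 51.50°
|L| = 10 · 1.623e+06 / 2.0194e+06 ≈ 8.037
Gain = 20 log₁₀(8.037) ≈ 18.10 dB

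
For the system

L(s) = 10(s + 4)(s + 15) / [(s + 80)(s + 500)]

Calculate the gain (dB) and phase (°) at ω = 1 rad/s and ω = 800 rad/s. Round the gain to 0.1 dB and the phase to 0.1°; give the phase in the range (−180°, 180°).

ω = 1: -36.2 dB, 17.0°; ω = 800: 18.5 dB, 36.4°

At s = jω = j1:
zero (s+4): 4 + j1 → |·| = √(4²+1²) = √17 ≈ 4.1231, ∠ = arctan(1/4) ≈ 14.04°
zero (s+15): 15 + j1 → |·| = √(15²+1²) = √226 ≈ 15.033, ∠ = arctan(1/15) ≈ 3.81°
pole (s+80): 80 + j1 → |·| = √(80²+1²) = √6401 ≈ 80.006, ∠ = arctan(1/80) ≈ 0.72°
pole (s+500): 500 + j1 → |·| = √(500²+1²) = √250001 ≈ 500, ∠ = arctan(1/500) ≈ 0.11°
|L| = 10 · 61.983 / 40003 ≈ 0.015495
Gain = 20 log₁₀(0.015495) ≈ -36.20 dB
∠L = 17.85° − 0.83° = 17.02°

At s = jω = j800:
zero (s+4): 4 + j800 → |·| = √(4²+800²) = √640016 ≈ 800.01, ∠ = arctan(800/4) ≈ 89.71°
zero (s+15): 15 + j800 → |·| = √(15²+800²) = √640225 ≈ 800.14, ∠ = arctan(800/15) ≈ 88.93°
pole (s+80): 80 + j800 → |·| = √(80²+800²) = √646400 ≈ 803.99, ∠ = arctan(800/80) ≈ 84.29°
pole (s+500): 500 + j800 → |·| = √(500²+800²) = √890000 ≈ 943.4, ∠ = arctan(800/500) ≈ 57.99°
|L| = 10 · 6.4012e+05 / 7.5848e+05 ≈ 8.4395
Gain = 20 log₁₀(8.4395) ≈ 18.53 dB
∠L = 178.64° − 142.28° = 36.36°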